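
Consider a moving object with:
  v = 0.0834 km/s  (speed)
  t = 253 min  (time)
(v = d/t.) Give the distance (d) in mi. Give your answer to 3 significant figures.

Solving v = d/t for d: d = v·t.
v = 0.0834 km/s = 83.40 m/s; t = 253 min = 15180 s.
d = 1.266×10^6 m
1.266×10^6 m × (1 mi / 1609 m) = 786.7 mi

787 mi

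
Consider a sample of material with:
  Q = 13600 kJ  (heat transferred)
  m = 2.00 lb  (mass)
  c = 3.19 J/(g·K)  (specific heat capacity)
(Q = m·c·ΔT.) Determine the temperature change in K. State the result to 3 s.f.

Rearranging Q = m·c·ΔT for ΔT: ΔT = Q/(m·c).
Q = 13600 kJ = 1.360×10^7 J; m = 2.00 lb = 0.9072 kg; c = 3.19 J/(g·K) = 3190 J/(kg·K).
ΔT = 4700 K

4700 K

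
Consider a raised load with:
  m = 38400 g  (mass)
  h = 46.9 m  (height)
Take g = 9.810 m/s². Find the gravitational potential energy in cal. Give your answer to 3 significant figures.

4220 cal

Directly: PE = mgh.
m = 38400 g = 38.40 kg; h = 46.9 m; g = 9.810 m/s².
PE = 17667 J
17667 J × (1 cal / 4.184 J) = 4223 cal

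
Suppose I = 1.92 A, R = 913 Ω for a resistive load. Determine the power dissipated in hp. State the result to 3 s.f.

Directly: P = I²R.
I = 1.92 A; R = 913 Ω.
P = 3366 W
3366 W × (1 hp / 745.7 W) = 4.513 hp

4.51 hp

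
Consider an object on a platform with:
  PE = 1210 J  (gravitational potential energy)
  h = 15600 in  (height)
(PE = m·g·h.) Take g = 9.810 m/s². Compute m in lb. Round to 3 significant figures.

0.686 lb

Rearranging: m = PE/(g·h).
PE = 1210 J; h = 15600 in = 396.2 m; g = 9.810 m/s².
m = 0.3113 kg
0.3113 kg × (1 lb / 0.4536 kg) = 0.6863 lb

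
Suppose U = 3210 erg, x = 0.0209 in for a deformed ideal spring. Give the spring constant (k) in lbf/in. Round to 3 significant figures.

Rearranging U = ½k·x² for k: k = 2U/x².
U = 3210 erg = 3.210×10^-4 J; x = 0.0209 in = 5.309×10^-4 m.
k = 2278 N/m
2278 N/m × (1 lbf/in / 175.1 N/m) = 13.01 lbf/in

13.0 lbf/in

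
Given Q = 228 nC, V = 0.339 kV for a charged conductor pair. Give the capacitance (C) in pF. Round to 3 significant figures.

Directly: C = Q/V.
Q = 228 nC = 2.280×10^-7 C; V = 0.339 kV = 339.0 V.
C = 6.726×10^-10 F
6.726×10^-10 F × (1 pF / 1.000×10^-12 F) = 672.6 pF

673 pF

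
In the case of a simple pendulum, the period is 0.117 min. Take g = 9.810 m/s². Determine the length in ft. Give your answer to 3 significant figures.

40.2 ft

Rearranging: L = g·(T/2π)².
T = 0.117 min = 7.020 s; g = 9.810 m/s².
L = 12.25 m
12.25 m × (1 ft / 0.3048 m) = 40.18 ft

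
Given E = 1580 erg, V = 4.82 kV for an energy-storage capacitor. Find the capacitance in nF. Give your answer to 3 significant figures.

0.0136 nF

Rearranging E = ½C·V² for C: C = 2E/V².
E = 1580 erg = 1.580×10^-4 J; V = 4.82 kV = 4820 V.
C = 1.360×10^-11 F
1.360×10^-11 F × (1 nF / 1.000×10^-9 F) = 0.01360 nF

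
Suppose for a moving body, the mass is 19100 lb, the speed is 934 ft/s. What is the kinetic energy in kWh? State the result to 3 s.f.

Directly: KE = ½mv².
m = 19100 lb = 8664 kg; v = 934 ft/s = 284.7 m/s.
KE = 3.511×10^8 J
3.511×10^8 J × (1 kWh / 3.600×10^6 J) = 97.52 kWh

97.5 kWh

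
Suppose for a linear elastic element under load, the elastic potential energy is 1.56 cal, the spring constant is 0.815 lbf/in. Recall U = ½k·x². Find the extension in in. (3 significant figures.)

Rearranging: x = √(2U/k).
U = 1.56 cal = 6.527 J; k = 0.815 lbf/in = 142.7 N/m.
x = 0.3024 m
0.3024 m × (1 in / 0.02540 m) = 11.91 in

11.9 in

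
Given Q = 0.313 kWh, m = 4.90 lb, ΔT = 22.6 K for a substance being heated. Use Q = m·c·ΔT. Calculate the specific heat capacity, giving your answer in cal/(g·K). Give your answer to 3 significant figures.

Rearranging Q = m·c·ΔT for c: c = Q/(m·ΔT).
Q = 0.313 kWh = 1.127×10^6 J; m = 4.90 lb = 2.223 kg; ΔT = 22.6 K.
c = 22432 J/(kg·K)
22432 J/(kg·K) × (1 cal/(g·K) / 4184 J/(kg·K)) = 5.361 cal/(g·K)

5.36 cal/(g·K)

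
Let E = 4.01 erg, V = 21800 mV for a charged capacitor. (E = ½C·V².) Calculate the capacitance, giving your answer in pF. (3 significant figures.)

Rearranging: C = 2E/V².
E = 4.01 erg = 4.010×10^-7 J; V = 21800 mV = 21.80 V.
C = 1.688×10^-9 F
1.688×10^-9 F × (1 pF / 1.000×10^-12 F) = 1688 pF

1690 pF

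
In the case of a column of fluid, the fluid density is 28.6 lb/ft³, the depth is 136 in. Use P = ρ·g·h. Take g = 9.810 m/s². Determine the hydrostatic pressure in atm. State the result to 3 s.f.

0.153 atm

Directly: P = ρgh.
ρ = 28.6 lb/ft³ = 458.1 kg/m³; h = 136 in = 3.454 m; g = 9.810 m/s².
P = 15525 Pa
15525 Pa × (1 atm / 1.013×10^5 Pa) = 0.1532 atm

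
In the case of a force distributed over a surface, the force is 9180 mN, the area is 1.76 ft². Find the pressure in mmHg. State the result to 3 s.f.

0.421 mmHg

Directly: P = F/A.
F = 9180 mN = 9.180 N; A = 1.76 ft² = 0.1635 m².
P = 56.14 Pa
56.14 Pa × (1 mmHg / 133.3 Pa) = 0.4211 mmHg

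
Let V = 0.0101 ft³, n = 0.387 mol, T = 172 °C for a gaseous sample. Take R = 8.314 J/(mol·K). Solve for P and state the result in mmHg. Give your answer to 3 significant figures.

From the ideal-gas law: P = nRT/V.
V = 0.0101 ft³ = 2.860×10^-4 m³; n = 0.387 mol; T = 172 °C = 445.1 K; R = 8.314 J/(mol·K).
P = 5.008×10^6 Pa
5.008×10^6 Pa × (1 mmHg / 133.3 Pa) = 37563 mmHg

37600 mmHg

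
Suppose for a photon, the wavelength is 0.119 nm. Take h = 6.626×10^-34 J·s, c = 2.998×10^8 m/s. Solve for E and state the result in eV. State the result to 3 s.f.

10400 eV

E is given directly by: E = hc/λ.
λ = 0.119 nm = 1.190×10^-10 m; h = 6.626×10^-34 J·s; c = 2.998×10^8 m/s.
E = 1.669×10^-15 J
1.669×10^-15 J × (1 eV / 1.602×10^-19 J) = 10419 eV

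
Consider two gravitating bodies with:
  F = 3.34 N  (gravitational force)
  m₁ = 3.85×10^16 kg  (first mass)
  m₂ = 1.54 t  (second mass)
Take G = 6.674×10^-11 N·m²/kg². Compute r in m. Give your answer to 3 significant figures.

Rearranging: r = √(G·m₁m₂/F).
F = 3.34 N; m₁ = 3.85×10^16 kg; m₂ = 1.54 t = 1540 kg; G = 6.674×10^-11 N·m²/kg².
r = 34420 m

34400 m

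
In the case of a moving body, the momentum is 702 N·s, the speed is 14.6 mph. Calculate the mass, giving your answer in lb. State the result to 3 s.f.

Rearranging p = m·v for m: m = p/v.
p = 702 N·s = 702.0 kg·m/s; v = 14.6 mph = 6.527 m/s.
m = 107.6 kg
107.6 kg × (1 lb / 0.4536 kg) = 237.1 lb

237 lb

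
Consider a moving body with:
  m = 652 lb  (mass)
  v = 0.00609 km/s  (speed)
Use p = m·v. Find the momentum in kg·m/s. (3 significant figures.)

p is given directly by: p = mv.
m = 652 lb = 295.7 kg; v = 0.00609 km/s = 6.090 m/s.
p = 1801 kg·m/s

1800 kg·m/s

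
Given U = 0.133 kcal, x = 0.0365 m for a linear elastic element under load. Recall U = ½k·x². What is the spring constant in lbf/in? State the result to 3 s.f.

4770 lbf/in

Rearranging: k = 2U/x².
U = 0.133 kcal = 556.5 J; x = 0.0365 m.
k = 8.354×10^5 N/m
8.354×10^5 N/m × (1 lbf/in / 175.1 N/m) = 4770 lbf/in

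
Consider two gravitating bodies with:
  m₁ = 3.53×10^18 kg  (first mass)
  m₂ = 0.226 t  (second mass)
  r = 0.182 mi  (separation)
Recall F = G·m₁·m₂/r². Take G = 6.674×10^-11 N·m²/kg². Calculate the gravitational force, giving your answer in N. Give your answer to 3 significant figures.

6.21×10^5 N

F is given directly by: F = Gm₁m₂/r².
m₁ = 3.53×10^18 kg; m₂ = 0.226 t = 226.0 kg; r = 0.182 mi = 292.9 m; G = 6.674×10^-11 N·m²/kg².
F = 6.206×10^5 N  (the unit combination reduces to kg·m/s² = N)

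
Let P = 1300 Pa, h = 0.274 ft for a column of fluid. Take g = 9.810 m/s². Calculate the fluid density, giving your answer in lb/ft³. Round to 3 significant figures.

99.1 lb/ft³

Rearranging P = ρ·g·h for ρ: ρ = P/(g·h).
P = 1300 Pa; h = 0.274 ft = 0.08352 m; g = 9.810 m/s².
ρ = 1587 kg/m³
1587 kg/m³ × (1 lb/ft³ / 16.02 kg/m³) = 99.06 lb/ft³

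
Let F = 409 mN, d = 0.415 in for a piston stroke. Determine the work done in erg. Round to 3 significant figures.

Directly: W = F·d.
F = 409 mN = 0.4090 N; d = 0.415 in = 0.01054 m.
W = 0.004311 J
0.004311 J × (1 erg / 1.000×10^-7 J) = 43113 erg

43100 erg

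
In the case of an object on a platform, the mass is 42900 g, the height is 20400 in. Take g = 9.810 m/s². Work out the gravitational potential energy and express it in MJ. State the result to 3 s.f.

0.218 MJ

Directly: PE = mgh.
m = 42900 g = 42.90 kg; h = 20400 in = 518.2 m; g = 9.810 m/s².
PE = 2.181×10^5 J  (the unit combination reduces to kg·m²/s² = J)
2.181×10^5 J × (1 MJ / 1.000×10^6 J) = 0.2181 MJ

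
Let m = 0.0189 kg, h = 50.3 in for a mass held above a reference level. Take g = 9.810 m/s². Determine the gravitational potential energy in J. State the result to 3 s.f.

0.237 J

Directly: PE = mgh.
m = 0.0189 kg; h = 50.3 in = 1.278 m; g = 9.810 m/s².
PE = 0.2369 J  (the unit combination reduces to kg·m²/s² = J)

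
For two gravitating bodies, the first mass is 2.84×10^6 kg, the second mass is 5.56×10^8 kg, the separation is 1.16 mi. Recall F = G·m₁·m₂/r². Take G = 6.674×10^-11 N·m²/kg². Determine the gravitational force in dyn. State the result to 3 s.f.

3020 dyn

F is given directly by: F = Gm₁m₂/r².
m₁ = 2.84×10^6 kg; m₂ = 5.56×10^8 kg; r = 1.16 mi = 1867 m; G = 6.674×10^-11 N·m²/kg².
F = 0.03024 N
0.03024 N × (1 dyn / 1.000×10^-5 N) = 3024 dyn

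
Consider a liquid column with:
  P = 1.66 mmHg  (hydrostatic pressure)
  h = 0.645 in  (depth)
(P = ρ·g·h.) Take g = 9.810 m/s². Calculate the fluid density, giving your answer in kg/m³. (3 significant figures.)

Solving P = ρ·g·h for ρ: ρ = P/(g·h).
P = 1.66 mmHg = 221.3 Pa; h = 0.645 in = 0.01638 m; g = 9.810 m/s².
ρ = 1377 kg/m³

1380 kg/m³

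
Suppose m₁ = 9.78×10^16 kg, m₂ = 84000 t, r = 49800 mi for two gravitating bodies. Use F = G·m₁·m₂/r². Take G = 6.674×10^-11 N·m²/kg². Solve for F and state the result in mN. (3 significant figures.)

85.4 mN

Directly: F = Gm₁m₂/r².
m₁ = 9.78×10^16 kg; m₂ = 84000 t = 8.400×10^7 kg; r = 49800 mi = 8.015×10^7 m; G = 6.674×10^-11 N·m²/kg².
F = 0.08536 N
0.08536 N × (1 mN / 0.001000 N) = 85.36 mN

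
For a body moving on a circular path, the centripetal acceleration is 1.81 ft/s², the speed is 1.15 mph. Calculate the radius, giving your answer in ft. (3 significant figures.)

Rearranging: r = v²/a.
a = 1.81 ft/s² = 0.5517 m/s²; v = 1.15 mph = 0.5141 m/s.
r = 0.4791 m
0.4791 m × (1 ft / 0.3048 m) = 1.572 ft

1.57 ft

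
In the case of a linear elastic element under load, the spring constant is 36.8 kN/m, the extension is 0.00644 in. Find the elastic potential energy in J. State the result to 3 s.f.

4.92×10^-4 J

Directly: U = ½kx².
k = 36.8 kN/m = 36800 N/m; x = 0.00644 in = 1.636×10^-4 m.
U = 4.923×10^-4 J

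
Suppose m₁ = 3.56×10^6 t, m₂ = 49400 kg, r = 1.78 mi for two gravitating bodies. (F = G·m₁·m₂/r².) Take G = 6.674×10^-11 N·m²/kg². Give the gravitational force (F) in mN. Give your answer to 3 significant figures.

1.43 mN

From Newton's law of gravitation: F = Gm₁m₂/r².
m₁ = 3.56×10^6 t = 3.560×10^9 kg; m₂ = 49400 kg; r = 1.78 mi = 2865 m; G = 6.674×10^-11 N·m²/kg².
F = 0.001430 N  (the unit combination reduces to kg·m/s² = N)
0.001430 N × (1 mN / 0.001000 N) = 1.430 mN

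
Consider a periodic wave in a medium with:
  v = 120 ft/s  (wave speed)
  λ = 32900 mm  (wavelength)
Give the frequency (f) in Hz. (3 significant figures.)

Rearranging v = f·λ for f: f = v/λ.
v = 120 ft/s = 36.58 m/s; λ = 32900 mm = 32.90 m.
f = 1.112 Hz

1.11 Hz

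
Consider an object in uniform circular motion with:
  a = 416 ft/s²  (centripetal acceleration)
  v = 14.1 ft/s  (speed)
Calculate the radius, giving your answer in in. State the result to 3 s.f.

5.73 in

Rearranging a = v²/r for r: r = v²/a.
a = 416 ft/s² = 126.8 m/s²; v = 14.1 ft/s = 4.298 m/s.
r = 0.1457 m
0.1457 m × (1 in / 0.02540 m) = 5.735 in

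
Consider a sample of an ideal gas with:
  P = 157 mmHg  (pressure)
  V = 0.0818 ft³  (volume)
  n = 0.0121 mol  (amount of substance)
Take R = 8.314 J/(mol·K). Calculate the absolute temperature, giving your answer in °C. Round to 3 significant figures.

209 °C

From the ideal-gas law: T = PV/(nR).
P = 157 mmHg = 20932 Pa; V = 0.0818 ft³ = 0.002316 m³; n = 0.0121 mol; R = 8.314 J/(mol·K).
T = 482.0 K
482.0 K − 273.15 = 208.8 °C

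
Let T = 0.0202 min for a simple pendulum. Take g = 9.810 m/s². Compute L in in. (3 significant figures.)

14.4 in

Solving T = 2π√(L/g) for L: L = g·(T/2π)².
T = 0.0202 min = 1.212 s; g = 9.810 m/s².
L = 0.3650 m
0.3650 m × (1 in / 0.02540 m) = 14.37 in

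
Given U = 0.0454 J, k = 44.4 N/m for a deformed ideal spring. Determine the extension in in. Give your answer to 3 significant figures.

1.78 in

Rearranging U = ½k·x² for x: x = √(2U/k).
U = 0.0454 J; k = 44.4 N/m.
x = 0.04522 m
0.04522 m × (1 in / 0.02540 m) = 1.780 in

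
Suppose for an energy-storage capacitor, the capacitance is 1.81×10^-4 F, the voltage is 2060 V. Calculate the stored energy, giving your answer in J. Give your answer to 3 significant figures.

Directly: E = ½CV².
C = 1.81×10^-4 F; V = 2060 V.
E = 384.0 J  (the unit combination reduces to kg·m²/s² = J)

384 J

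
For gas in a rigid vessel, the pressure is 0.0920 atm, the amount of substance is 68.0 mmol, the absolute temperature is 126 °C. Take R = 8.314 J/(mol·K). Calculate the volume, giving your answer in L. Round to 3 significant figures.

24.2 L

Rearranging: V = nRT/P.
P = 0.0920 atm = 9322 Pa; n = 68.0 mmol = 0.06800 mol; T = 126 °C = 399.1 K; R = 8.314 J/(mol·K).
V = 0.02421 m³
0.02421 m³ × (1 L / 0.001000 m³) = 24.21 L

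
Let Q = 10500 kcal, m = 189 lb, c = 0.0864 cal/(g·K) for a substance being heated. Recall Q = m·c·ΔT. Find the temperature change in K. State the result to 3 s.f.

1420 K

Rearranging Q = m·c·ΔT for ΔT: ΔT = Q/(m·c).
Q = 10500 kcal = 4.393×10^7 J; m = 189 lb = 85.73 kg; c = 0.0864 cal/(g·K) = 361.5 J/(kg·K).
ΔT = 1418 K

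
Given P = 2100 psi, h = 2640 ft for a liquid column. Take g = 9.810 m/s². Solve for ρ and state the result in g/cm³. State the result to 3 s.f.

Rearranging P = ρ·g·h for ρ: ρ = P/(g·h).
P = 2100 psi = 1.448×10^7 Pa; h = 2640 ft = 804.7 m; g = 9.810 m/s².
ρ = 1834 kg/m³
1834 kg/m³ × (1 g/cm³ / 1000 kg/m³) = 1.834 g/cm³

1.83 g/cm³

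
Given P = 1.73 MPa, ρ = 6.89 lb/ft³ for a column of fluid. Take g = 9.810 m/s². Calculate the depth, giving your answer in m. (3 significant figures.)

1600 m

Rearranging: h = P/(ρ·g).
P = 1.73 MPa = 1.730×10^6 Pa; ρ = 6.89 lb/ft³ = 110.4 kg/m³; g = 9.810 m/s².
h = 1598 m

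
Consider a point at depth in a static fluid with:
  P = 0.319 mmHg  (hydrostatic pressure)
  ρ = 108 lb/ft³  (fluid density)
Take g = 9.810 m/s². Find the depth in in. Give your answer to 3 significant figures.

Solving P = ρ·g·h for h: h = P/(ρ·g).
P = 0.319 mmHg = 42.53 Pa; ρ = 108 lb/ft³ = 1730 kg/m³; g = 9.810 m/s².
h = 0.002506 m
0.002506 m × (1 in / 0.02540 m) = 0.09866 in

0.0987 in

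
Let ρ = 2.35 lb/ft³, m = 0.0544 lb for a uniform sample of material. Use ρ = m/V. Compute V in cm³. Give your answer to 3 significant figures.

Solving ρ = m/V for V: V = m/ρ.
ρ = 2.35 lb/ft³ = 37.64 kg/m³; m = 0.0544 lb = 0.02468 kg.
V = 6.555×10^-4 m³
6.555×10^-4 m³ × (1 cm³ / 1.000×10^-6 m³) = 655.5 cm³

656 cm³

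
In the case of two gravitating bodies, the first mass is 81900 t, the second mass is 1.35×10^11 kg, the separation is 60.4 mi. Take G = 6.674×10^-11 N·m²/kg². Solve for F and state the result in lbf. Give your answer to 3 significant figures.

0.0176 lbf

From Newton's law of gravitation: F = Gm₁m₂/r².
m₁ = 81900 t = 8.190×10^7 kg; m₂ = 1.35×10^11 kg; r = 60.4 mi = 97204 m; G = 6.674×10^-11 N·m²/kg².
F = 0.07810 N
0.07810 N × (1 lbf / 4.448 N) = 0.01756 lbf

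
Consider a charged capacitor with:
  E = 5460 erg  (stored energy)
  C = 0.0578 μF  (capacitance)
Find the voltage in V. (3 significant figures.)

Solving E = ½C·V² for V: V = √(2E/C).
E = 5460 erg = 5.460×10^-4 J; C = 0.0578 μF = 5.780×10^-8 F.
V = 137.5 V

137 V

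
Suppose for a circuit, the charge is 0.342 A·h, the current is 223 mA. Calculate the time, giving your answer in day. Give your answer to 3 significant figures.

0.0639 day

Solving q = I·t for t: t = q/I.
q = 0.342 A·h = 1231 C; I = 223 mA = 0.2230 A.
t = 5521 s
5521 s × (1 day / 86400 s) = 0.06390 day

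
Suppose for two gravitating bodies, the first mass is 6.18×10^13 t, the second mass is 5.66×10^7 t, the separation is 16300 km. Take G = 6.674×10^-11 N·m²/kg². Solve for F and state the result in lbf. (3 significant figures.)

F is given directly by: F = Gm₁m₂/r².
m₁ = 6.18×10^13 t = 6.180×10^16 kg; m₂ = 5.66×10^7 t = 5.660×10^10 kg; r = 16300 km = 1.630×10^7 m; G = 6.674×10^-11 N·m²/kg².
F = 878.6 N
878.6 N × (1 lbf / 4.448 N) = 197.5 lbf

198 lbf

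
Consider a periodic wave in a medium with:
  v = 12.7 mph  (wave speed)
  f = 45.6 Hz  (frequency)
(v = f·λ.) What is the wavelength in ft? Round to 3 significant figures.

0.408 ft

Rearranging v = f·λ for λ: λ = v/f.
v = 12.7 mph = 5.677 m/s; f = 45.6 Hz.
λ = 0.1245 m
0.1245 m × (1 ft / 0.3048 m) = 0.4085 ft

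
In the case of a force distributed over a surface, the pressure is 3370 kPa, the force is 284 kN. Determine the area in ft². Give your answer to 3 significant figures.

Rearranging: A = F/P.
P = 3370 kPa = 3.370×10^6 Pa; F = 284 kN = 2.840×10^5 N.
A = 0.08427 m²
0.08427 m² × (1 ft² / 0.09290 m²) = 0.9071 ft²

0.907 ft²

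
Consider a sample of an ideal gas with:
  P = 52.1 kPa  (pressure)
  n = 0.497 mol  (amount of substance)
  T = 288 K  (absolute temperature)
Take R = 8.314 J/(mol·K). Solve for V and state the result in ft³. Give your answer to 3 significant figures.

Rearranging: V = nRT/P.
P = 52.1 kPa = 52100 Pa; n = 0.497 mol; T = 288 K; R = 8.314 J/(mol·K).
V = 0.02284 m³
0.02284 m³ × (1 ft³ / 0.02832 m³) = 0.8066 ft³

0.807 ft³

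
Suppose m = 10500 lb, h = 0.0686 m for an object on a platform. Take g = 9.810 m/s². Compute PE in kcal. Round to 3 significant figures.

0.766 kcal

Directly: PE = mgh.
m = 10500 lb = 4763 kg; h = 0.0686 m; g = 9.810 m/s².
PE = 3205 J
3205 J × (1 kcal / 4184 J) = 0.7660 kcal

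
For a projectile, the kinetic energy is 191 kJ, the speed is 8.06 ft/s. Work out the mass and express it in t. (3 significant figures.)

Solving KE = ½mv² for m: m = 2·KE/v².
KE = 191 kJ = 1.910×10^5 J; v = 8.06 ft/s = 2.457 m/s.
m = 63294 kg
63294 kg × (1 t / 1000 kg) = 63.29 t

63.3 t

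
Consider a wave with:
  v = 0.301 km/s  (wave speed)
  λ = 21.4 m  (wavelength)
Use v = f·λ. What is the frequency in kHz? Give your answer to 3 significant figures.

Rearranging v = f·λ for f: f = v/λ.
v = 0.301 km/s = 301.0 m/s; λ = 21.4 m.
f = 14.07 Hz
14.07 Hz × (1 kHz / 1000 Hz) = 0.01407 kHz

0.0141 kHz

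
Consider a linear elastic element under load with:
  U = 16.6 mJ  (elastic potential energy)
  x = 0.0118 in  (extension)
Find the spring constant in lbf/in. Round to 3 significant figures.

2110 lbf/in

Solving U = ½k·x² for k: k = 2U/x².
U = 16.6 mJ = 0.01660 J; x = 0.0118 in = 2.997×10^-4 m.
k = 3.696×10^5 N/m
3.696×10^5 N/m × (1 lbf/in / 175.1 N/m) = 2110 lbf/in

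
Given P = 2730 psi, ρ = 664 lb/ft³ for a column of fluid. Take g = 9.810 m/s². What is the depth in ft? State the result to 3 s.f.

592 ft

Solving P = ρ·g·h for h: h = P/(ρ·g).
P = 2730 psi = 1.882×10^7 Pa; ρ = 664 lb/ft³ = 10636 kg/m³; g = 9.810 m/s².
h = 180.4 m
180.4 m × (1 ft / 0.3048 m) = 591.8 ft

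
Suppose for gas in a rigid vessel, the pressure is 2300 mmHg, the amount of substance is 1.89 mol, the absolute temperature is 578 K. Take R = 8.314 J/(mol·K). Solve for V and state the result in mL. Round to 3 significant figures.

29600 mL

Rearranging: V = nRT/P.
P = 2300 mmHg = 3.066×10^5 Pa; n = 1.89 mol; T = 578 K; R = 8.314 J/(mol·K).
V = 0.02962 m³
0.02962 m³ × (1 mL / 1.000×10^-6 m³) = 29619 mL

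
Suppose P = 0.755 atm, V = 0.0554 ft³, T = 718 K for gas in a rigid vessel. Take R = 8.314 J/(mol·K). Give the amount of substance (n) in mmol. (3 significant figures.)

20.1 mmol

From the ideal-gas law: n = PV/(RT).
P = 0.755 atm = 76500 Pa; V = 0.0554 ft³ = 0.001569 m³; T = 718 K; R = 8.314 J/(mol·K).
n = 0.02010 mol
0.02010 mol × (1 mmol / 0.001000 mol) = 20.10 mmol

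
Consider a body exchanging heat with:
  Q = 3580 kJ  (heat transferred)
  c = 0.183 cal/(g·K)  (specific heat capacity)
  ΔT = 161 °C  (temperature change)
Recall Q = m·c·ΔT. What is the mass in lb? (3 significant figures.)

64.0 lb

Rearranging Q = m·c·ΔT for m: m = Q/(c·ΔT).
Q = 3580 kJ = 3.580×10^6 J; c = 0.183 cal/(g·K) = 765.7 J/(kg·K); ΔT = 161 °C = 161.0 K.
m = 29.04 kg
29.04 kg × (1 lb / 0.4536 kg) = 64.02 lb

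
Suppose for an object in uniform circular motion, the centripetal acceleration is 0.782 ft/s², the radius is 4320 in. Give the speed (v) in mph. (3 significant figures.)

Rearranging a = v²/r for v: v = √(a·r).
a = 0.782 ft/s² = 0.2384 m/s²; r = 4320 in = 109.7 m.
v = 5.114 m/s
5.114 m/s × (1 mph / 0.4470 m/s) = 11.44 mph

11.4 mph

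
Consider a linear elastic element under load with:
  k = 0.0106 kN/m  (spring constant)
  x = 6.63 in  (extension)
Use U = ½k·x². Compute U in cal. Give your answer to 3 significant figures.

0.0359 cal

Directly: U = ½kx².
k = 0.0106 kN/m = 10.60 N/m; x = 6.63 in = 0.1684 m.
U = 0.1503 J  (the unit combination reduces to kg·m²/s² = J)
0.1503 J × (1 cal / 4.184 J) = 0.03592 cal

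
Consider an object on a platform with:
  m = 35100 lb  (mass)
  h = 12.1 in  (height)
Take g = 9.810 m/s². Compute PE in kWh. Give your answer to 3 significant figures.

PE is given directly by: PE = mgh.
m = 35100 lb = 15921 kg; h = 12.1 in = 0.3073 m; g = 9.810 m/s².
PE = 48002 J
48002 J × (1 kWh / 3.600×10^6 J) = 0.01333 kWh

0.0133 kWh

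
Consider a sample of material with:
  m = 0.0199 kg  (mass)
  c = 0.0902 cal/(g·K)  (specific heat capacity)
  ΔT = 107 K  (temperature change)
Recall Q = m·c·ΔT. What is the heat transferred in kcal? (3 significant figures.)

0.192 kcal

Directly: Q = mcΔT.
m = 0.0199 kg; c = 0.0902 cal/(g·K) = 377.4 J/(kg·K); ΔT = 107 K.
Q = 803.6 J
803.6 J × (1 kcal / 4184 J) = 0.1921 kcal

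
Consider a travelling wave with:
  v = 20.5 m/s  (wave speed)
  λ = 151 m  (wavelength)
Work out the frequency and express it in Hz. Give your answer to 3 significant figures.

0.136 Hz

Rearranging: f = v/λ.
v = 20.5 m/s; λ = 151 m.
f = 0.1358 Hz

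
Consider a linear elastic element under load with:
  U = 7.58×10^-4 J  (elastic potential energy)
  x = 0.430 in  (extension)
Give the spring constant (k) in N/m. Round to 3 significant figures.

Rearranging: k = 2U/x².
U = 7.58×10^-4 J; x = 0.430 in = 0.01092 m.
k = 12.71 N/m

12.7 N/m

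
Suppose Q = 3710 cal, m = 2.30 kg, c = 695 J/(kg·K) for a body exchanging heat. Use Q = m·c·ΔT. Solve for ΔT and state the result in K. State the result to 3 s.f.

9.71 K

Rearranging Q = m·c·ΔT for ΔT: ΔT = Q/(m·c).
Q = 3710 cal = 15523 J; m = 2.30 kg; c = 695 J/(kg·K).
ΔT = 9.711 K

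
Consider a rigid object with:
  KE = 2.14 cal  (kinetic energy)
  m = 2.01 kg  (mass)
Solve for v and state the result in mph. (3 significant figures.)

6.68 mph

Rearranging KE = ½mv² for v: v = √(2·KE/m).
KE = 2.14 cal = 8.954 J; m = 2.01 kg.
v = 2.985 m/s
2.985 m/s × (1 mph / 0.4470 m/s) = 6.677 mph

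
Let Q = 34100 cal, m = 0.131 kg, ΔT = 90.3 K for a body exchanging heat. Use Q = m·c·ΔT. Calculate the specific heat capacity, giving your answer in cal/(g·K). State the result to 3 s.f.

2.88 cal/(g·K)

Rearranging Q = m·c·ΔT for c: c = Q/(m·ΔT).
Q = 34100 cal = 1.427×10^5 J; m = 0.131 kg; ΔT = 90.3 K.
c = 12061 J/(kg·K)
12061 J/(kg·K) × (1 cal/(g·K) / 4184 J/(kg·K)) = 2.883 cal/(g·K)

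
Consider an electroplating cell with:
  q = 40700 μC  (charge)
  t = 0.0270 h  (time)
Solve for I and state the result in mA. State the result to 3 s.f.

0.419 mA

Rearranging q = I·t for I: I = q/t.
q = 40700 μC = 0.04070 C; t = 0.0270 h = 97.20 s.
I = 4.187×10^-4 A
4.187×10^-4 A × (1 mA / 0.001000 A) = 0.4187 mA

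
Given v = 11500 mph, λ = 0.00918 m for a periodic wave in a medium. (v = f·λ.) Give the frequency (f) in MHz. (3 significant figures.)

0.560 MHz

Rearranging: f = v/λ.
v = 11500 mph = 5141 m/s; λ = 0.00918 m.
f = 5.600×10^5 Hz
5.600×10^5 Hz × (1 MHz / 1.000×10^6 Hz) = 0.5600 MHz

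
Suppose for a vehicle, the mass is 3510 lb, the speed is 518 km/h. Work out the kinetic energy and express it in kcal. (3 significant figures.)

KE is given directly by: KE = ½mv².
m = 3510 lb = 1592 kg; v = 518 km/h = 143.9 m/s.
KE = 1.648×10^7 J
1.648×10^7 J × (1 kcal / 4184 J) = 3939 kcal

3940 kcal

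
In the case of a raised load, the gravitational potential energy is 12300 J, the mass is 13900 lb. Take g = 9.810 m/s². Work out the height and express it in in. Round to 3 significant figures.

Rearranging PE = m·g·h for h: h = PE/(m·g).
PE = 12300 J; m = 13900 lb = 6305 kg; g = 9.810 m/s².
h = 0.1989 m
0.1989 m × (1 in / 0.02540 m) = 7.829 in

7.83 in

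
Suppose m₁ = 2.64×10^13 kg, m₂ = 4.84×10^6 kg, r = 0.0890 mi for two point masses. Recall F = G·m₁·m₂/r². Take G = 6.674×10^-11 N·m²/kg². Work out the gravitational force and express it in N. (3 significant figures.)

4.16×10^5 N

From Newton's law of gravitation: F = Gm₁m₂/r².
m₁ = 2.64×10^13 kg; m₂ = 4.84×10^6 kg; r = 0.0890 mi = 143.2 m; G = 6.674×10^-11 N·m²/kg².
F = 4.157×10^5 N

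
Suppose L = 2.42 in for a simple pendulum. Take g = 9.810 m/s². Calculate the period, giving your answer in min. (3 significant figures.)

T is given directly by: T = 2π√(L/g).
L = 2.42 in = 0.06147 m; g = 9.810 m/s².
T = 0.4974 s
0.4974 s × (1 min / 60.00 s) = 0.008289 min

0.00829 min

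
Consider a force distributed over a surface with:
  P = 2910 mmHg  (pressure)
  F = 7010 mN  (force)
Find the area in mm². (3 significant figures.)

Solving P = F/A for A: A = F/P.
P = 2910 mmHg = 3.880×10^5 Pa; F = 7010 mN = 7.010 N.
A = 1.807×10^-5 m²
1.807×10^-5 m² × (1 mm² / 1.000×10^-6 m²) = 18.07 mm²

18.1 mm²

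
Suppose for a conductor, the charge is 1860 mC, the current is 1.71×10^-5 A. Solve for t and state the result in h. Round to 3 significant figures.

Solving q = I·t for t: t = q/I.
q = 1860 mC = 1.860 C; I = 1.71×10^-5 A.
t = 1.088×10^5 s
1.088×10^5 s × (1 h / 3600 s) = 30.21 h

30.2 h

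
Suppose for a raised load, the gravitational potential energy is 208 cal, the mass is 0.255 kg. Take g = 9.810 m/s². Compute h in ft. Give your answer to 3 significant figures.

1140 ft

Rearranging: h = PE/(m·g).
PE = 208 cal = 870.3 J; m = 0.255 kg; g = 9.810 m/s².
h = 347.9 m
347.9 m × (1 ft / 0.3048 m) = 1141 ft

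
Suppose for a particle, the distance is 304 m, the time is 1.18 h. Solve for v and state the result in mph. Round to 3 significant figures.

0.160 mph

v is given directly by: v = d/t.
d = 304 m; t = 1.18 h = 4248 s.
v = 0.07156 m/s
0.07156 m/s × (1 mph / 0.4470 m/s) = 0.1601 mph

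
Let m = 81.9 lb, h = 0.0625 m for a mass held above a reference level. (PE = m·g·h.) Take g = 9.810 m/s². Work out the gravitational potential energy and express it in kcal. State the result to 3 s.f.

Directly: PE = mgh.
m = 81.9 lb = 37.15 kg; h = 0.0625 m; g = 9.810 m/s².
PE = 22.78 J
22.78 J × (1 kcal / 4184 J) = 0.005444 kcal

0.00544 kcal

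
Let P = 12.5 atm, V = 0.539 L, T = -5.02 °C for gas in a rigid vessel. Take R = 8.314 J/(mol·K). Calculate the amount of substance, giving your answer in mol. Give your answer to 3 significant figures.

From the ideal-gas law: n = PV/(RT).
P = 12.5 atm = 1.267×10^6 Pa; V = 0.539 L = 5.390×10^-4 m³; T = -5.02 °C = 268.1 K; R = 8.314 J/(mol·K).
n = 0.3062 mol

0.306 mol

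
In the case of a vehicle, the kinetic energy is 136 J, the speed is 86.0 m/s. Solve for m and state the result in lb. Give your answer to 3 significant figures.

Solving KE = ½mv² for m: m = 2·KE/v².
KE = 136 J; v = 86.0 m/s.
m = 0.03678 kg
0.03678 kg × (1 lb / 0.4536 kg) = 0.08108 lb

0.0811 lb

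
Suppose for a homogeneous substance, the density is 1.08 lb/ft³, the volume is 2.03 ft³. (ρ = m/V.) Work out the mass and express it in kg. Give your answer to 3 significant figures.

0.994 kg

Rearranging: m = ρV.
ρ = 1.08 lb/ft³ = 17.30 kg/m³; V = 2.03 ft³ = 0.05748 m³.
m = 0.9945 kg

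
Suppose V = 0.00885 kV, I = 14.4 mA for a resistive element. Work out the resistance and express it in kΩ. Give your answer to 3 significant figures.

Rearranging V = I·R for R: R = V/I.
V = 0.00885 kV = 8.850 V; I = 14.4 mA = 0.01440 A.
R = 614.6 Ω
614.6 Ω × (1 kΩ / 1000 Ω) = 0.6146 kΩ

0.615 kΩ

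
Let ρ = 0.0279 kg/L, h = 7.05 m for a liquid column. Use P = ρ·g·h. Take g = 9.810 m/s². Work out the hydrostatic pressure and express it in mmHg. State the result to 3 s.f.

P is given directly by: P = ρgh.
ρ = 0.0279 kg/L = 27.90 kg/m³; h = 7.05 m; g = 9.810 m/s².
P = 1930 Pa
1930 Pa × (1 mmHg / 133.3 Pa) = 14.47 mmHg

14.5 mmHg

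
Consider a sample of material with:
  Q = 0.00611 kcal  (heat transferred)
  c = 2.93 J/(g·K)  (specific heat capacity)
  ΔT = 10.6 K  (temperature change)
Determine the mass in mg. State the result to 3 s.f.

Solving Q = m·c·ΔT for m: m = Q/(c·ΔT).
Q = 0.00611 kcal = 25.56 J; c = 2.93 J/(g·K) = 2930 J/(kg·K); ΔT = 10.6 K.
m = 8.231×10^-4 kg
8.231×10^-4 kg × (1 mg / 1.000×10^-6 kg) = 823.1 mg

823 mg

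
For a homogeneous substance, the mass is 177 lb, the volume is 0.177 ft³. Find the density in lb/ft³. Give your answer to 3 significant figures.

ρ is given directly by: ρ = m/V.
m = 177 lb = 80.29 kg; V = 0.177 ft³ = 0.005012 m³.
ρ = 16018 kg/m³
16018 kg/m³ × (1 lb/ft³ / 16.02 kg/m³) = 1000 lb/ft³

1000 lb/ft³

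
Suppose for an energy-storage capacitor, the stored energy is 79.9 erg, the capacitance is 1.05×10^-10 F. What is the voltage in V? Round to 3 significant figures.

Solving E = ½C·V² for V: V = √(2E/C).
E = 79.9 erg = 7.990×10^-6 J; C = 1.05×10^-10 F.
V = 390.1 V  (the unit combination reduces to kg·m²/(A·s³) = V)

390 V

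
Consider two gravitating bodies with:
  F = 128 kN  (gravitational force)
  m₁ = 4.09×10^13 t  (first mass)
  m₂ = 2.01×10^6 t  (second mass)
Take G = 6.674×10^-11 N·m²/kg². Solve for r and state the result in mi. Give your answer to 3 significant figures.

129 mi

Rearranging F = G·m₁·m₂/r² for r: r = √(G·m₁m₂/F).
F = 128 kN = 1.280×10^5 N; m₁ = 4.09×10^13 t = 4.090×10^16 kg; m₂ = 2.01×10^6 t = 2.010×10^9 kg; G = 6.674×10^-11 N·m²/kg².
r = 2.070×10^5 m
2.070×10^5 m × (1 mi / 1609 m) = 128.6 mi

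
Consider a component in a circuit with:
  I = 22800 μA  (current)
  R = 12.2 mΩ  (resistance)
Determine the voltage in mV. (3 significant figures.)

0.278 mV

Directly: V = IR.
I = 22800 μA = 0.02280 A; R = 12.2 mΩ = 0.01220 Ω.
V = 2.782×10^-4 V
2.782×10^-4 V × (1 mV / 0.001000 V) = 0.2782 mV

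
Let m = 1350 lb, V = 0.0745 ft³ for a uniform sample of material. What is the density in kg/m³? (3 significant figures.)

2.90×10^5 kg/m³

Directly: ρ = m/V.
m = 1350 lb = 612.3 kg; V = 0.0745 ft³ = 0.002110 m³.
ρ = 2.903×10^5 kg/m³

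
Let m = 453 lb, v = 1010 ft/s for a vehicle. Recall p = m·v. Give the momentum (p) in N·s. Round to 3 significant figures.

Directly: p = mv.
m = 453 lb = 205.5 kg; v = 1010 ft/s = 307.8 m/s.
p = 63256 kg·m/s  (the unit combination reduces to kg·m/s = kg·m/s)
Since 1 N·s = 1 kg·m/s, 63256 N·s.

63300 N·s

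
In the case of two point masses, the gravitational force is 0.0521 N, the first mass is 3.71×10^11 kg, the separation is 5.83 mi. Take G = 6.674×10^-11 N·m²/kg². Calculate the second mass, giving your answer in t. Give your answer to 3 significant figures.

185 t

From Newton's law of gravitation: m₂ = F·r²/(G·m₁).
F = 0.0521 N; m₁ = 3.71×10^11 kg; r = 5.83 mi = 9382 m; G = 6.674×10^-11 N·m²/kg².
m₂ = 1.852×10^5 kg
1.852×10^5 kg × (1 t / 1000 kg) = 185.2 t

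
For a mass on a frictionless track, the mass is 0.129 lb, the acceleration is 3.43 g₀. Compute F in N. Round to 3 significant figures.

1.97 N

From Newton's second law: F = m·a.
m = 0.129 lb = 0.05851 kg; a = 3.43 g₀ = 33.64 m/s².
F = 1.968 N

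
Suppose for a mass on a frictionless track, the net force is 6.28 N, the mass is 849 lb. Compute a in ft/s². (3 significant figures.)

0.0535 ft/s²

From Newton's second law: a = F/m.
F = 6.28 N; m = 849 lb = 385.1 kg.
a = 0.01631 m/s²
0.01631 m/s² × (1 ft/s² / 0.3048 m/s²) = 0.05350 ft/s²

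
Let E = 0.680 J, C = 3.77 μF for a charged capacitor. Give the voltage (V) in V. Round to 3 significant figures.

Solving E = ½C·V² for V: V = √(2E/C).
E = 0.680 J; C = 3.77 μF = 3.770×10^-6 F.
V = 600.6 V  (the unit combination reduces to kg·m²/(A·s³) = V)

601 V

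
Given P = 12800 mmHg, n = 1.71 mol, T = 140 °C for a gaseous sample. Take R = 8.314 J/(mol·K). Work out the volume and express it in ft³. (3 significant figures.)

0.122 ft³

Solving PV = nRT for V: V = nRT/P.
P = 12800 mmHg = 1.707×10^6 Pa; n = 1.71 mol; T = 140 °C = 413.1 K; R = 8.314 J/(mol·K).
V = 0.003442 m³
0.003442 m³ × (1 ft³ / 0.02832 m³) = 0.1216 ft³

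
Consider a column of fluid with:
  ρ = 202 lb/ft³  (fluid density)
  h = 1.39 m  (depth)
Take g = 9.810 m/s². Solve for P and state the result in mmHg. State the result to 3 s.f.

331 mmHg

Directly: P = ρgh.
ρ = 202 lb/ft³ = 3236 kg/m³; h = 1.39 m; g = 9.810 m/s².
P = 44122 Pa
44122 Pa × (1 mmHg / 133.3 Pa) = 330.9 mmHg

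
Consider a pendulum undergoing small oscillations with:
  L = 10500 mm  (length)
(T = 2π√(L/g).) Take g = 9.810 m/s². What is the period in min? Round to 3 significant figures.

Directly: T = 2π√(L/g).
L = 10500 mm = 10.50 m; g = 9.810 m/s².
T = 6.500 s
6.500 s × (1 min / 60.00 s) = 0.1083 min

0.108 min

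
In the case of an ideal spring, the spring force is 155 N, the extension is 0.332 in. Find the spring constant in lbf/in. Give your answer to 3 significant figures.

105 lbf/in

Solving F = k·x for k: k = F/x.
F = 155 N; x = 0.332 in = 0.008433 m.
k = 18381 N/m
18381 N/m × (1 lbf/in / 175.1 N/m) = 105.0 lbf/in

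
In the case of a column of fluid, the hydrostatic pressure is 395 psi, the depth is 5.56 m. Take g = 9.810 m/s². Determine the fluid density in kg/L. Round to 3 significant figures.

49.9 kg/L

Solving P = ρ·g·h for ρ: ρ = P/(g·h).
P = 395 psi = 2.723×10^6 Pa; h = 5.56 m; g = 9.810 m/s².
ρ = 49931 kg/m³
49931 kg/m³ × (1 kg/L / 1000 kg/m³) = 49.93 kg/L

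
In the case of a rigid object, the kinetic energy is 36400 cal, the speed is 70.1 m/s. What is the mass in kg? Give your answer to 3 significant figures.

Rearranging: m = 2·KE/v².
KE = 36400 cal = 1.523×10^5 J; v = 70.1 m/s.
m = 61.99 kg

62.0 kg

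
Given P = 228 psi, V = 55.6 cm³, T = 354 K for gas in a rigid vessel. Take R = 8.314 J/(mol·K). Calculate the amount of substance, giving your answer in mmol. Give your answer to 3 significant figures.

29.7 mmol

From the ideal-gas law: n = PV/(RT).
P = 228 psi = 1.572×10^6 Pa; V = 55.6 cm³ = 5.560×10^-5 m³; T = 354 K; R = 8.314 J/(mol·K).
n = 0.02970 mol
0.02970 mol × (1 mmol / 0.001000 mol) = 29.70 mmol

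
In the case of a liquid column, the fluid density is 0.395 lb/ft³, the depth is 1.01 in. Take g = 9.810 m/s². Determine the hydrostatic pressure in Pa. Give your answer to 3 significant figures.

P is given directly by: P = ρgh.
ρ = 0.395 lb/ft³ = 6.327 kg/m³; h = 1.01 in = 0.02565 m; g = 9.810 m/s².
P = 1.592 Pa

1.59 Pa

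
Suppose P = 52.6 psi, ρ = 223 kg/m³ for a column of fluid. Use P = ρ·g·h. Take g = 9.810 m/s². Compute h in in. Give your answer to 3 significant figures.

Solving P = ρ·g·h for h: h = P/(ρ·g).
P = 52.6 psi = 3.627×10^5 Pa; ρ = 223 kg/m³; g = 9.810 m/s².
h = 165.8 m
165.8 m × (1 in / 0.02540 m) = 6527 in

6530 in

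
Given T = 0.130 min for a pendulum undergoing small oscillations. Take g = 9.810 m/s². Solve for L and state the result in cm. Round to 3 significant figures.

1510 cm

Rearranging: L = g·(T/2π)².
T = 0.130 min = 7.800 s; g = 9.810 m/s².
L = 15.12 m
15.12 m × (1 cm / 0.01000 m) = 1512 cm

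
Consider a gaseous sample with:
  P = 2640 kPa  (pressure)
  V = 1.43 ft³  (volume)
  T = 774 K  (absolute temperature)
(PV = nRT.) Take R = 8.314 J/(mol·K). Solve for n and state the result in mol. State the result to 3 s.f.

16.6 mol

From the ideal-gas law: n = PV/(RT).
P = 2640 kPa = 2.640×10^6 Pa; V = 1.43 ft³ = 0.04049 m³; T = 774 K; R = 8.314 J/(mol·K).
n = 16.61 mol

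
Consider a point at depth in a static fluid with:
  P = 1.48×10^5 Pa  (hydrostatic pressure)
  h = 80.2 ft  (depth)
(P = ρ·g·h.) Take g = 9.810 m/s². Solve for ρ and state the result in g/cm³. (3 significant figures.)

0.617 g/cm³

Rearranging P = ρ·g·h for ρ: ρ = P/(g·h).
P = 1.48×10^5 Pa; h = 80.2 ft = 24.44 m; g = 9.810 m/s².
ρ = 617.2 kg/m³
617.2 kg/m³ × (1 g/cm³ / 1000 kg/m³) = 0.6172 g/cm³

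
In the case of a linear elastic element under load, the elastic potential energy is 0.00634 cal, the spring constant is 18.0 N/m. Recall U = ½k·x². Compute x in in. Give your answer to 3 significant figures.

2.14 in

Solving U = ½k·x² for x: x = √(2U/k).
U = 0.00634 cal = 0.02653 J; k = 18.0 N/m.
x = 0.05429 m
0.05429 m × (1 in / 0.02540 m) = 2.137 in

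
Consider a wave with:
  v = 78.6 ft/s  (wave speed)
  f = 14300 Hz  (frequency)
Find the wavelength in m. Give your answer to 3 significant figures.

Solving v = f·λ for λ: λ = v/f.
v = 78.6 ft/s = 23.96 m/s; f = 14300 Hz.
λ = 0.001675 m

0.00168 m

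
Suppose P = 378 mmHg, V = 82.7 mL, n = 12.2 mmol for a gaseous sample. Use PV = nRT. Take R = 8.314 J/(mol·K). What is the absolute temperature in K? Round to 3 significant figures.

41.1 K

From the ideal-gas law: T = PV/(nR).
P = 378 mmHg = 50396 Pa; V = 82.7 mL = 8.270×10^-5 m³; n = 12.2 mmol = 0.01220 mol; R = 8.314 J/(mol·K).
T = 41.09 K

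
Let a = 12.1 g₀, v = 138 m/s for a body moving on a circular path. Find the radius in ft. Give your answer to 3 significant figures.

527 ft

Solving a = v²/r for r: r = v²/a.
a = 12.1 g₀ = 118.7 m/s²; v = 138 m/s.
r = 160.5 m
160.5 m × (1 ft / 0.3048 m) = 526.5 ft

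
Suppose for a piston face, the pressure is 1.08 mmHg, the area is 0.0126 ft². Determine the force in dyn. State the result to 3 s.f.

16900 dyn

Solving P = F/A for F: F = P·A.
P = 1.08 mmHg = 144.0 Pa; A = 0.0126 ft² = 0.001171 m².
F = 0.1685 N
0.1685 N × (1 dyn / 1.000×10^-5 N) = 16855 dyn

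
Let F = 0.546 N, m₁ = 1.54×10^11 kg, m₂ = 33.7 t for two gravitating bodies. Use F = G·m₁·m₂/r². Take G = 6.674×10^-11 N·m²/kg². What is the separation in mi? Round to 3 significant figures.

Rearranging F = G·m₁·m₂/r² for r: r = √(G·m₁m₂/F).
F = 0.546 N; m₁ = 1.54×10^11 kg; m₂ = 33.7 t = 33700 kg; G = 6.674×10^-11 N·m²/kg².
r = 796.5 m
796.5 m × (1 mi / 1609 m) = 0.4949 mi

0.495 mi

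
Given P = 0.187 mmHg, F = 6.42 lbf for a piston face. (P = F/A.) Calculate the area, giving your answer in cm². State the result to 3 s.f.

11500 cm²

Rearranging P = F/A for A: A = F/P.
P = 0.187 mmHg = 24.93 Pa; F = 6.42 lbf = 28.56 N.
A = 1.145 m²
1.145 m² × (1 cm² / 1.000×10^-4 m²) = 11455 cm²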